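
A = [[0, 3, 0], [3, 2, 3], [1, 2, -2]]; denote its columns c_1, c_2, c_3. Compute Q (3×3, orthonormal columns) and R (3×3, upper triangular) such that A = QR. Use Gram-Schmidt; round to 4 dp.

e_1 = c_1/‖c_1‖ = (0, 3, 1)/3.1623 = (0.0000, 0.9487, 0.3162).
r_{12} = e_1·c_2 = 2.5298.
u_2 = c_2 − 2.5298·e_1 = (3.0000, -0.4000, 1.2000).
‖u_2‖ = 3.2558, so e_2 = (0.9214, -0.1229, 0.3686).
r_{13} = e_1·c_3 = 2.2136; r_{23} = e_2·c_3 = -1.1057.
u_3 = c_3 − 2.2136·e_1 + 1.1057·e_2 = (1.0189, 0.7642, -2.2925).
‖u_3‖ = 2.6225, so e_3 = (0.3885, 0.2914, -0.8742).

Q = [[0.0000, 0.9214, 0.3885], [0.9487, -0.1229, 0.2914], [0.3162, 0.3686, -0.8742]], R = [[3.1623, 2.5298, 2.2136], [0.0000, 3.2558, -1.1057], [0.0000, 0.0000, 2.6225]]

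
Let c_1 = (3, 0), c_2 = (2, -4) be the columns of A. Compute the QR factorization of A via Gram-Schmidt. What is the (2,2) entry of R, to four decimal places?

r_{22} = 4.0000

q_1 = c_1/‖c_1‖ = (3, 0)/3.0000 = (1.0000, 0.0000).
r_{12} = q_1·c_2 = 2.0000.
u_2 = c_2 − 2.0000·q_1 = (0.0000, -4.0000).
r_{22} = ‖u_2‖ = 4.0000.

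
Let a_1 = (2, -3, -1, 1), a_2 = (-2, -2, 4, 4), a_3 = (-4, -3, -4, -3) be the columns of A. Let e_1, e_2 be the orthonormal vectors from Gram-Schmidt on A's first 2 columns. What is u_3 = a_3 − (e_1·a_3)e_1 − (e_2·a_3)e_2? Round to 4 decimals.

u_3 = (-5.0805, -3.1745, -2.3826, -1.7450)

e_1 = a_1/‖a_1‖ = (2, -3, -1, 1)/3.8730 = (0.5164, -0.7746, -0.2582, 0.2582).
r_{12} = e_1·a_2 = 0.5164.
u_2 = a_2 − 0.5164·e_1 = (-2.2667, -1.6000, 4.1333, 3.8667).
‖u_2‖ = 6.3034, so e_2 = (-0.3596, -0.2538, 0.6557, 0.6134).
r_{13} = e_1·a_3 = 0.5164; r_{23} = e_2·a_3 = -2.2633.
u_3 = a_3 − 0.5164·e_1 + 2.2633·e_2 = (-5.0805, -3.1745, -2.3826, -1.7450).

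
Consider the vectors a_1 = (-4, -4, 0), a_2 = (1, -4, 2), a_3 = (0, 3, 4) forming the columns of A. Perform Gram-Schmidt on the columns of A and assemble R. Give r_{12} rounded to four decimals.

a_1 = (-4, -4, 0); ‖a_1‖ = 5.6569, so q_1 = (-0.7071, -0.7071, 0.0000).
r_{12} = q_1·a_2 = 2.1213.

r_{12} = 2.1213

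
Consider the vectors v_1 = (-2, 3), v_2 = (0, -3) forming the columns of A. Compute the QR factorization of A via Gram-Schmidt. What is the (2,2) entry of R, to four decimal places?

v_1 = (-2, 3); ‖v_1‖ = 3.6056, so e_1 = (-0.5547, 0.8321).
e_1·v_2 = (-0.5547)·0 + 0.8321·(-3) = -2.4962.
u_2 = v_2 + 2.4962·e_1 = (-1.3846, -0.9231).
r_{22} = ‖u_2‖ = 1.6641.

r_{22} = 1.6641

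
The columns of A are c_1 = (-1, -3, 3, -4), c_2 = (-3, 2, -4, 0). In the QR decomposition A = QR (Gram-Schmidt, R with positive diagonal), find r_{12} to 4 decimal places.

r_{12} = -2.5355

e_1 = c_1/‖c_1‖ = (-1, -3, 3, -4)/5.9161 = (-0.1690, -0.5071, 0.5071, -0.6761).
r_{12} = e_1·c_2 = -2.5355.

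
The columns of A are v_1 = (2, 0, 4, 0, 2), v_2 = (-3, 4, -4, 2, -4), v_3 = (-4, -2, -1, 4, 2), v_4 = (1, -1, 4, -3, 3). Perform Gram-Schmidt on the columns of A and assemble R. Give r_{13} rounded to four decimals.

r_{13} = -1.6330

q_1 = v_1/‖v_1‖ = (2, 0, 4, 0, 2)/4.8990 = (0.4082, 0.0000, 0.8165, 0.0000, 0.4082).
r_{13} = q_1·v_3 = -1.6330.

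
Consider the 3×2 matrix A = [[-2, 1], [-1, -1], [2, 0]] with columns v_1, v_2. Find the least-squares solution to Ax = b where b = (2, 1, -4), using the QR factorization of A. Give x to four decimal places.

v_1 = (-2, -1, 2); ‖v_1‖ = 3.0000, so e_1 = (-0.6667, -0.3333, 0.6667).
e_1·v_2 = (-0.6667)·1 + (-0.3333)·(-1) + 0.6667·0 = -0.3333.
u_2 = v_2 + 0.3333·e_1 = (0.7778, -1.1111, 0.2222).
‖u_2‖ = 1.3744, so e_2 = (0.5659, -0.8085, 0.1617).
Qᵀb = (-4.3333, -0.3234).
Back-substitute: x_2 = -0.3234/1.3744 = -0.2353.
x_1 = (-4.3333 + 0.3333·(-0.2353))/3.0000 = -1.4706.

x = (-1.4706, -0.2353)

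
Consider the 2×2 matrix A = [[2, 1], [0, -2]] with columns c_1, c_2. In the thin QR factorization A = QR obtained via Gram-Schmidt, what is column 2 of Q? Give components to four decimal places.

c_1 = (2, 0); ‖c_1‖ = 2.0000, so e_1 = (1.0000, 0.0000).
e_1·c_2 = 1.0000·1 + 0.0000·(-2) = 1.0000.
u_2 = c_2 − 1.0000·e_1 = (0.0000, -2.0000).
‖u_2‖ = 2.0000, so e_2 = (0.0000, -1.0000).

e_2 = (0.0000, -1.0000)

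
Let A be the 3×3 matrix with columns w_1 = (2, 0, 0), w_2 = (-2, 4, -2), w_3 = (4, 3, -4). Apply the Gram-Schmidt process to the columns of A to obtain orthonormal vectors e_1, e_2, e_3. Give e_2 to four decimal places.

e_2 = (0.0000, 0.8944, -0.4472)

w_1 = (2, 0, 0); ‖w_1‖ = 2.0000, so e_1 = (1.0000, 0.0000, 0.0000).
e_1·w_2 = 1.0000·(-2) + 0.0000·4 + 0.0000·(-2) = -2.0000.
u_2 = w_2 + 2.0000·e_1 = (0.0000, 4.0000, -2.0000).
‖u_2‖ = 4.4721, so e_2 = (0.0000, 0.8944, -0.4472).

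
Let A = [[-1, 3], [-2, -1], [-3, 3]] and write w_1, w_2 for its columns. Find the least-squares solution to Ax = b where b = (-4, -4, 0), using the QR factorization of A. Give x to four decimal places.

x = (0.8916, 0.0482)

e_1 = w_1/‖w_1‖ = (-1, -2, -3)/3.7417 = (-0.2673, -0.5345, -0.8018).
r_{12} = e_1·w_2 = -2.6726.
u_2 = w_2 + 2.6726·e_1 = (2.2857, -2.4286, 0.8571).
‖u_2‖ = 3.4434, so e_2 = (0.6638, -0.7053, 0.2489).
Qᵀb = (3.2071, 0.1659).
Back-substitute: x_2 = 0.1659/3.4434 = 0.0482.
x_1 = (3.2071 + 2.6726·0.0482)/3.7417 = 0.8916.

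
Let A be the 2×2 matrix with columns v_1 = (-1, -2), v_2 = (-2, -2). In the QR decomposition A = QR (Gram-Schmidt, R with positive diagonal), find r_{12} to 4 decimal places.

v_1 = (-1, -2); ‖v_1‖ = 2.2361, so e_1 = (-0.4472, -0.8944).
r_{12} = e_1·v_2 = 2.6833.

r_{12} = 2.6833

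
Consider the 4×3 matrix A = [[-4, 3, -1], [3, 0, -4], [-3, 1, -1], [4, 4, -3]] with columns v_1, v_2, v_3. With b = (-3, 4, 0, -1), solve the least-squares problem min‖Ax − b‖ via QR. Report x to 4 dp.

x = (0.0964, -1.0928, -0.9573)

v_1 = (-4, 3, -3, 4); ‖v_1‖ = 7.0711, so e_1 = (-0.5657, 0.4243, -0.4243, 0.5657).
e_1·v_2 = (-0.5657)·3 + 0.4243·0 + (-0.4243)·1 + 0.5657·4 = 0.1414.
u_2 = v_2 − 0.1414·e_1 = (3.0800, -0.0600, 1.0600, 3.9200).
‖u_2‖ = 5.0971, so e_2 = (0.6043, -0.0118, 0.2080, 0.7691).
e_1·v_3 = (-0.5657)·(-1) + 0.4243·(-4) + (-0.4243)·(-1) + 0.5657·(-3) = -2.4042; e_2·v_3 = 0.6043·(-1) + (-0.0118)·(-4) + 0.2080·(-1) + 0.7691·(-3) = -3.0724.
u_3 = v_3 + 2.4042·e_1 + 3.0724·e_2 = (-0.5035, -3.0162, -1.3811, 0.7229).
‖u_3‖ = 3.4323, so e_3 = (-0.1467, -0.8788, -0.4024, 0.2106).
Qᵀb = (2.8284, -2.6290, -3.2856).
Back-substitute: x_3 = -3.2856/3.4323 = -0.9573.
x_2 = (-2.6290 + 3.0724·(-0.9573))/5.0971 = -1.0928.
x_1 = (2.8284 − 0.1414·(-1.0928) + 2.4042·(-0.9573))/7.0711 = 0.0964.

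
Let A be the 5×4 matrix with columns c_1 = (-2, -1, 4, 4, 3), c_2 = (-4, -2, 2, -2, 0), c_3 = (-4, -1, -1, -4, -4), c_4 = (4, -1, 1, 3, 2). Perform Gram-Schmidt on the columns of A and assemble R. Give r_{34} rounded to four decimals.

c_1 = (-2, -1, 4, 4, 3); ‖c_1‖ = 6.7823, so q_1 = (-0.2949, -0.1474, 0.5898, 0.5898, 0.4423).
q_1·c_2 = (-0.2949)·(-4) + (-0.1474)·(-2) + 0.5898·2 + 0.5898·(-2) + 0.4423·0 = 1.4744.
u_2 = c_2 − 1.4744·q_1 = (-3.5652, -1.7826, 1.1304, -2.8696, -0.6522).
‖u_2‖ = 5.0819, so q_2 = (-0.7015, -0.3508, 0.2224, -0.5647, -0.1283).
q_1·c_3 = (-0.2949)·(-4) + (-0.1474)·(-1) + 0.5898·(-1) + 0.5898·(-4) + 0.4423·(-4) = -3.3912; q_2·c_3 = (-0.7015)·(-4) + (-0.3508)·(-1) + 0.2224·(-1) + (-0.5647)·(-4) + (-0.1283)·(-4) = 5.7065.
u_3 = c_3 + 3.3912·q_1 − 5.7065·q_2 = (-0.9966, 0.5017, -0.2694, 1.2222, -1.7677).
‖u_3‖ = 2.4364, so q_3 = (-0.4091, 0.2059, -0.1106, 0.5017, -0.7255).
r_{34} = q_3·c_4 = -1.8988.

r_{34} = -1.8988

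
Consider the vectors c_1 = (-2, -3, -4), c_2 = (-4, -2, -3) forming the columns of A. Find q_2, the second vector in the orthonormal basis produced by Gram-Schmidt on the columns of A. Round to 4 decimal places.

q_2 = (-0.9252, 0.2891, 0.2458)

c_1 = (-2, -3, -4); ‖c_1‖ = 5.3852, so q_1 = (-0.3714, -0.5571, -0.7428).
q_1·c_2 = (-0.3714)·(-4) + (-0.5571)·(-2) + (-0.7428)·(-3) = 4.8281.
u_2 = c_2 − 4.8281·q_1 = (-2.2069, 0.6897, 0.5862).
‖u_2‖ = 2.3853, so q_2 = (-0.9252, 0.2891, 0.2458).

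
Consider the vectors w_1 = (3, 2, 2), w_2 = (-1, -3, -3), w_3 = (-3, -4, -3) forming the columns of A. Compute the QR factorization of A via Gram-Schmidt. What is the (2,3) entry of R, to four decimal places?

e_1 = w_1/‖w_1‖ = (3, 2, 2)/4.1231 = (0.7276, 0.4851, 0.4851).
r_{12} = e_1·w_2 = -3.6380.
u_2 = w_2 + 3.6380·e_1 = (1.6471, -1.2353, -1.2353).
‖u_2‖ = 2.4010, so e_2 = (0.6860, -0.5145, -0.5145).
r_{23} = e_2·w_3 = 1.5435.

r_{23} = 1.5435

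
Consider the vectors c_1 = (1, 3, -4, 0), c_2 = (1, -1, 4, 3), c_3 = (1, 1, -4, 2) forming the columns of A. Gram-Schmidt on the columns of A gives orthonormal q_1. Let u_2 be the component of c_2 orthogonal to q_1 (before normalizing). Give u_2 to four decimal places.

q_1 = c_1/‖c_1‖ = (1, 3, -4, 0)/5.0990 = (0.1961, 0.5883, -0.7845, 0.0000).
r_{12} = q_1·c_2 = -3.5301.
u_2 = c_2 + 3.5301·q_1 = (1.6923, 1.0769, 1.2308, 3.0000).

u_2 = (1.6923, 1.0769, 1.2308, 3.0000)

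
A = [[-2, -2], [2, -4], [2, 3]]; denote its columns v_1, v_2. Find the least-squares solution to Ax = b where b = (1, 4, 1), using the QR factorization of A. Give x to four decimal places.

v_1 = (-2, 2, 2); ‖v_1‖ = 3.4641, so q_1 = (-0.5774, 0.5774, 0.5774).
q_1·v_2 = (-0.5774)·(-2) + 0.5774·(-4) + 0.5774·3 = 0.5774.
u_2 = v_2 − 0.5774·q_1 = (-1.6667, -4.3333, 2.6667).
‖u_2‖ = 5.3541, so q_2 = (-0.3113, -0.8093, 0.4981).
Qᵀb = (2.3094, -3.0506).
Back-substitute: x_2 = -3.0506/5.3541 = -0.5698.
x_1 = (2.3094 − 0.5774·(-0.5698))/3.4641 = 0.7616.

x = (0.7616, -0.5698)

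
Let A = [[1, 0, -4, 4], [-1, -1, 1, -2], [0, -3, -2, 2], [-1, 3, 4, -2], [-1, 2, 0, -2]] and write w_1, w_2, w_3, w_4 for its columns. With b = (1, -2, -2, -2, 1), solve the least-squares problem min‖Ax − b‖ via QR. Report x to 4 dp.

w_1 = (1, -1, 0, -1, -1); ‖w_1‖ = 2.0000, so e_1 = (0.5000, -0.5000, 0.0000, -0.5000, -0.5000).
e_1·w_2 = 0.5000·0 + (-0.5000)·(-1) + 0.0000·(-3) + (-0.5000)·3 + (-0.5000)·2 = -2.0000.
u_2 = w_2 + 2.0000·e_1 = (1.0000, -2.0000, -3.0000, 2.0000, 1.0000).
‖u_2‖ = 4.3589, so e_2 = (0.2294, -0.4588, -0.6882, 0.4588, 0.2294).
e_1·w_3 = 0.5000·(-4) + (-0.5000)·1 + 0.0000·(-2) + (-0.5000)·4 + (-0.5000)·0 = -4.5000; e_2·w_3 = 0.2294·(-4) + (-0.4588)·1 + (-0.6882)·(-2) + 0.4588·4 + 0.2294·0 = 1.8353.
u_3 = w_3 + 4.5000·e_1 − 1.8353·e_2 = (-2.1711, -0.4079, -0.7368, 0.9079, -2.6711).
‖u_3‖ = 3.6581, so e_3 = (-0.5935, -0.1115, -0.2014, 0.2482, -0.7302).
e_1·w_4 = 0.5000·4 + (-0.5000)·(-2) + 0.0000·2 + (-0.5000)·(-2) + (-0.5000)·(-2) = 5.0000; e_2·w_4 = 0.2294·4 + (-0.4588)·(-2) + (-0.6882)·2 + 0.4588·(-2) + 0.2294·(-2) = -0.9177; e_3·w_4 = (-0.5935)·4 + (-0.1115)·(-2) + (-0.2014)·2 + 0.2482·(-2) + (-0.7302)·(-2) = -1.5898.
u_4 = w_4 − 5.0000·e_1 + 0.9177·e_2 + 1.5898·e_3 = (0.7670, -0.0983, 1.0482, 1.3156, -0.4503).
‖u_4‖ = 1.9053, so e_4 = (0.4025, -0.0516, 0.5501, 0.6905, -0.2364).
Qᵀb = (2.0000, 1.8353, -1.1942, -2.2119).
Back-substitute: x_4 = -2.2119/1.9053 = -1.1609.
x_3 = (-1.1942 + 1.5898·(-1.1609))/3.6581 = -0.8310.
x_2 = (1.8353 − 1.8353·(-0.8310) + 0.9177·(-1.1609))/4.3589 = 0.5265.
x_1 = (2.0000 + 2.0000·0.5265 + 4.5000·(-0.8310) − 5.0000·(-1.1609))/2.0000 = 2.5590.

x = (2.5590, 0.5265, -0.8310, -1.1609)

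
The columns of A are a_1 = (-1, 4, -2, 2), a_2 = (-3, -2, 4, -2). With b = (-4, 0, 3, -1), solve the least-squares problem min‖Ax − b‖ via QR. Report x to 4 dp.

x = (0.5784, 1.0858)

q_1 = a_1/‖a_1‖ = (-1, 4, -2, 2)/5.0000 = (-0.2000, 0.8000, -0.4000, 0.4000).
r_{12} = q_1·a_2 = -3.4000.
u_2 = a_2 + 3.4000·q_1 = (-3.6800, 0.7200, 2.6400, -0.6400).
‖u_2‖ = 4.6303, so q_2 = (-0.7948, 0.1555, 0.5702, -0.1382).
Qᵀb = (-0.8000, 5.0277).
Back-substitute: x_2 = 5.0277/4.6303 = 1.0858.
x_1 = (-0.8000 + 3.4000·1.0858)/5.0000 = 0.5784.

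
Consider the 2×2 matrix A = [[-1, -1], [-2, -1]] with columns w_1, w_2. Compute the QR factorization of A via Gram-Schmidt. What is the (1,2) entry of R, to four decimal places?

w_1 = (-1, -2); ‖w_1‖ = 2.2361, so e_1 = (-0.4472, -0.8944).
r_{12} = e_1·w_2 = 1.3416.

r_{12} = 1.3416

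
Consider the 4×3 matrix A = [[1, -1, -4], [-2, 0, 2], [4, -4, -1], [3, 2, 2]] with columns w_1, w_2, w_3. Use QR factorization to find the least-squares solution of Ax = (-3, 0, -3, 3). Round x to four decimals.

x = (0.2005, 0.8234, 0.4929)

w_1 = (1, -2, 4, 3); ‖w_1‖ = 5.4772, so q_1 = (0.1826, -0.3651, 0.7303, 0.5477).
q_1·w_2 = 0.1826·(-1) + (-0.3651)·0 + 0.7303·(-4) + 0.5477·2 = -2.0083.
u_2 = w_2 + 2.0083·q_1 = (-0.6333, -0.7333, -2.5333, 3.1000).
‖u_2‖ = 4.1191, so q_2 = (-0.1538, -0.1780, -0.6150, 0.7526).
q_1·w_3 = 0.1826·(-4) + (-0.3651)·2 + 0.7303·(-1) + 0.5477·2 = -1.0954; q_2·w_3 = (-0.1538)·(-4) + (-0.1780)·2 + (-0.6150)·(-1) + 0.7526·2 = 2.3792.
u_3 = w_3 + 1.0954·q_1 − 2.3792·q_2 = (-3.4342, 2.0236, 1.2633, 0.8094).
‖u_3‖ = 4.2590, so q_3 = (-0.8063, 0.4751, 0.2966, 0.1900).
Qᵀb = (-1.0954, 4.5641, 2.0993).
Back-substitute: x_3 = 2.0993/4.2590 = 0.4929.
x_2 = (4.5641 − 2.3792·0.4929)/4.1191 = 0.8234.
x_1 = (-1.0954 + 2.0083·0.8234 + 1.0954·0.4929)/5.4772 = 0.2005.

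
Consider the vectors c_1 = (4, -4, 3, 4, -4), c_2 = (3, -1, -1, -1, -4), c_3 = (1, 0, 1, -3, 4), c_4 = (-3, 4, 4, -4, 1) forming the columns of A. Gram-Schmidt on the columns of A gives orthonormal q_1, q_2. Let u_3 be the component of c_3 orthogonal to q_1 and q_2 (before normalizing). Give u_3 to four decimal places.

u_3 = (2.4700, -1.0782, 1.4658, -2.3136, 2.3340)

c_1 = (4, -4, 3, 4, -4); ‖c_1‖ = 8.5440, so q_1 = (0.4682, -0.4682, 0.3511, 0.4682, -0.4682).
q_1·c_2 = 0.4682·3 + (-0.4682)·(-1) + 0.3511·(-1) + 0.4682·(-1) + (-0.4682)·(-4) = 2.9260.
u_2 = c_2 − 2.9260·q_1 = (1.6301, 0.3699, -2.0274, -2.3699, -2.6301).
‖u_2‖ = 4.4089, so q_2 = (0.3697, 0.0839, -0.4598, -0.5375, -0.5966).
q_1·c_3 = 0.4682·1 + (-0.4682)·0 + 0.3511·1 + 0.4682·(-3) + (-0.4682)·4 = -2.4579; q_2·c_3 = 0.3697·1 + 0.0839·0 + (-0.4598)·1 + (-0.5375)·(-3) + (-0.5966)·4 = -0.8638.
u_3 = c_3 + 2.4579·q_1 + 0.8638·q_2 = (2.4700, -1.0782, 1.4658, -2.3136, 2.3340).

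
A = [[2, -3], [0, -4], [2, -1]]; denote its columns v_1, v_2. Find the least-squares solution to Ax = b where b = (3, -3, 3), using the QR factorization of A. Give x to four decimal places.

q_1 = v_1/‖v_1‖ = (2, 0, 2)/2.8284 = (0.7071, 0.0000, 0.7071).
r_{12} = q_1·v_2 = -2.8284.
u_2 = v_2 + 2.8284·q_1 = (-1.0000, -4.0000, 1.0000).
‖u_2‖ = 4.2426, so q_2 = (-0.2357, -0.9428, 0.2357).
Qᵀb = (4.2426, 2.8284).
Back-substitute: x_2 = 2.8284/4.2426 = 0.6667.
x_1 = (4.2426 + 2.8284·0.6667)/2.8284 = 2.1667.

x = (2.1667, 0.6667)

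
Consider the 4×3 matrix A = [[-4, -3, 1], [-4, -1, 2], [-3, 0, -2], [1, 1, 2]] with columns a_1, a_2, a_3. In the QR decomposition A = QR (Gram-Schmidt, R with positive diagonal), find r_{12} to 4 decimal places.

r_{12} = 2.6232

q_1 = a_1/‖a_1‖ = (-4, -4, -3, 1)/6.4807 = (-0.6172, -0.6172, -0.4629, 0.1543).
r_{12} = q_1·a_2 = 2.6232.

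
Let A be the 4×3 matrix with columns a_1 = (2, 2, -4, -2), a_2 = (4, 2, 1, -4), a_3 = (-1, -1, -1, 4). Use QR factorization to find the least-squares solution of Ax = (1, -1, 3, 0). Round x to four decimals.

x = (-0.7007, 0.6327, 0.3129)

a_1 = (2, 2, -4, -2); ‖a_1‖ = 5.2915, so q_1 = (0.3780, 0.3780, -0.7559, -0.3780).
q_1·a_2 = 0.3780·4 + 0.3780·2 + (-0.7559)·1 + (-0.3780)·(-4) = 3.0237.
u_2 = a_2 − 3.0237·q_1 = (2.8571, 0.8571, 3.2857, -2.8571).
‖u_2‖ = 5.2780, so q_2 = (0.5413, 0.1624, 0.6225, -0.5413).
q_1·a_3 = 0.3780·(-1) + 0.3780·(-1) + (-0.7559)·(-1) + (-0.3780)·4 = -1.5119; q_2·a_3 = 0.5413·(-1) + 0.1624·(-1) + 0.6225·(-1) + (-0.5413)·4 = -3.4916.
u_3 = a_3 + 1.5119·q_1 + 3.4916·q_2 = (1.4615, 0.1385, 0.0308, 1.5385).
‖u_3‖ = 2.1268, so q_3 = (0.6872, 0.0651, 0.0145, 0.7234).
Qᵀb = (-2.2678, 2.2465, 0.6655).
Back-substitute: x_3 = 0.6655/2.1268 = 0.3129.
x_2 = (2.2465 + 3.4916·0.3129)/5.2780 = 0.6327.
x_1 = (-2.2678 − 3.0237·0.6327 + 1.5119·0.3129)/5.2915 = -0.7007.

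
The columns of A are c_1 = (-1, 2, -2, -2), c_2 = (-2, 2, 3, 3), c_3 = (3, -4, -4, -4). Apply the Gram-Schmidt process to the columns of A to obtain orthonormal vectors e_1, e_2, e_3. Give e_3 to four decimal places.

c_1 = (-1, 2, -2, -2); ‖c_1‖ = 3.6056, so e_1 = (-0.2774, 0.5547, -0.5547, -0.5547).
e_1·c_2 = (-0.2774)·(-2) + 0.5547·2 + (-0.5547)·3 + (-0.5547)·3 = -1.6641.
u_2 = c_2 + 1.6641·e_1 = (-2.4615, 2.9231, 2.0769, 2.0769).
‖u_2‖ = 4.8198, so e_2 = (-0.5107, 0.6065, 0.4309, 0.4309).
e_1·c_3 = (-0.2774)·3 + 0.5547·(-4) + (-0.5547)·(-4) + (-0.5547)·(-4) = 1.3868; e_2·c_3 = (-0.5107)·3 + 0.6065·(-4) + 0.4309·(-4) + 0.4309·(-4) = -7.4053.
u_3 = c_3 − 1.3868·e_1 + 7.4053·e_2 = (-0.3974, -0.2781, -0.0397, -0.0397).
‖u_3‖ = 0.4883, so e_3 = (-0.8138, -0.5697, -0.0814, -0.0814).

e_3 = (-0.8138, -0.5697, -0.0814, -0.0814)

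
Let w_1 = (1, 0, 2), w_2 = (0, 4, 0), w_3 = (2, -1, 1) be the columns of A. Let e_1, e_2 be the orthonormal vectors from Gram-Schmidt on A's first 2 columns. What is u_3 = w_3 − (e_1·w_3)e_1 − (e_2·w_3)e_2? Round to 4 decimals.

u_3 = (1.2000, 0.0000, -0.6000)

w_1 = (1, 0, 2); ‖w_1‖ = 2.2361, so e_1 = (0.4472, 0.0000, 0.8944).
e_1·w_2 = 0.4472·0 + 0.0000·4 + 0.8944·0 = 0.0000.
u_2 = w_2 + 0.0000·e_1 = (0.0000, 4.0000, 0.0000).
‖u_2‖ = 4.0000, so e_2 = (0.0000, 1.0000, 0.0000).
e_1·w_3 = 0.4472·2 + 0.0000·(-1) + 0.8944·1 = 1.7889; e_2·w_3 = 0.0000·2 + 1.0000·(-1) + 0.0000·1 = -1.0000.
u_3 = w_3 − 1.7889·e_1 + 1.0000·e_2 = (1.2000, 0.0000, -0.6000).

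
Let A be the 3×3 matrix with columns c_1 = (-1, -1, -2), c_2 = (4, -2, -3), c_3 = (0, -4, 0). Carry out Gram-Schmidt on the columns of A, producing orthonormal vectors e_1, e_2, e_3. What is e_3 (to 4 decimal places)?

e_3 = (-0.0796, -0.8751, 0.4773)

e_1 = c_1/‖c_1‖ = (-1, -1, -2)/2.4495 = (-0.4082, -0.4082, -0.8165).
r_{12} = e_1·c_2 = 1.6330.
u_2 = c_2 − 1.6330·e_1 = (4.6667, -1.3333, -1.6667).
‖u_2‖ = 5.1316, so e_2 = (0.9094, -0.2598, -0.3248).
r_{13} = e_1·c_3 = 1.6330; r_{23} = e_2·c_3 = 1.0393.
u_3 = c_3 − 1.6330·e_1 − 1.0393·e_2 = (-0.2785, -3.0633, 1.6709).
‖u_3‖ = 3.5005, so e_3 = (-0.0796, -0.8751, 0.4773).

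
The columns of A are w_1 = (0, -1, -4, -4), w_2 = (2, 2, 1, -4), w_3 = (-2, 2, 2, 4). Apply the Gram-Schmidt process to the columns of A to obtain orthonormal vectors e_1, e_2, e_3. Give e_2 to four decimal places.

w_1 = (0, -1, -4, -4); ‖w_1‖ = 5.7446, so e_1 = (0.0000, -0.1741, -0.6963, -0.6963).
e_1·w_2 = 0.0000·2 + (-0.1741)·2 + (-0.6963)·1 + (-0.6963)·(-4) = 1.7408.
u_2 = w_2 − 1.7408·e_1 = (2.0000, 2.3030, 2.2121, -2.7879).
‖u_2‖ = 4.6872, so e_2 = (0.4267, 0.4913, 0.4720, -0.5948).

e_2 = (0.4267, 0.4913, 0.4720, -0.5948)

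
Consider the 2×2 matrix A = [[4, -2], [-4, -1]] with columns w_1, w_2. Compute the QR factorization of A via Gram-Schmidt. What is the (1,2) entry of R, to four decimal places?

r_{12} = -0.7071

e_1 = w_1/‖w_1‖ = (4, -4)/5.6569 = (0.7071, -0.7071).
r_{12} = e_1·w_2 = -0.7071.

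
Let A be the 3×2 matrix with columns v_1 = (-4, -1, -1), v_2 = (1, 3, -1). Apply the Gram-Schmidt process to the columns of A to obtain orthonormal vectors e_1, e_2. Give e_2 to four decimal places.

e_2 = (-0.1111, 0.8889, -0.4444)

v_1 = (-4, -1, -1); ‖v_1‖ = 4.2426, so e_1 = (-0.9428, -0.2357, -0.2357).
e_1·v_2 = (-0.9428)·1 + (-0.2357)·3 + (-0.2357)·(-1) = -1.4142.
u_2 = v_2 + 1.4142·e_1 = (-0.3333, 2.6667, -1.3333).
‖u_2‖ = 3.0000, so e_2 = (-0.1111, 0.8889, -0.4444).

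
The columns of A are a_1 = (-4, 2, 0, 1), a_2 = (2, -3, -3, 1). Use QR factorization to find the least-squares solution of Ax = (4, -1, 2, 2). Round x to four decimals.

a_1 = (-4, 2, 0, 1); ‖a_1‖ = 4.5826, so q_1 = (-0.8729, 0.4364, 0.0000, 0.2182).
q_1·a_2 = (-0.8729)·2 + 0.4364·(-3) + 0.0000·(-3) + 0.2182·1 = -2.8368.
u_2 = a_2 + 2.8368·q_1 = (-0.4762, -1.7619, -3.0000, 1.6190).
‖u_2‖ = 3.8668, so q_2 = (-0.1231, -0.4556, -0.7758, 0.4187).
Qᵀb = (-3.4915, -0.7512).
Back-substitute: x_2 = -0.7512/3.8668 = -0.1943.
x_1 = (-3.4915 + 2.8368·(-0.1943))/4.5826 = -0.8822.

x = (-0.8822, -0.1943)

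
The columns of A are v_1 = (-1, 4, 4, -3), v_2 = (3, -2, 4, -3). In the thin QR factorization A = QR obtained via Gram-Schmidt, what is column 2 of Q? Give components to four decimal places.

q_2 = (0.5774, -0.5774, 0.4619, -0.3464)

v_1 = (-1, 4, 4, -3); ‖v_1‖ = 6.4807, so q_1 = (-0.1543, 0.6172, 0.6172, -0.4629).
q_1·v_2 = (-0.1543)·3 + 0.6172·(-2) + 0.6172·4 + (-0.4629)·(-3) = 2.1602.
u_2 = v_2 − 2.1602·q_1 = (3.3333, -3.3333, 2.6667, -2.0000).
‖u_2‖ = 5.7735, so q_2 = (0.5774, -0.5774, 0.4619, -0.3464).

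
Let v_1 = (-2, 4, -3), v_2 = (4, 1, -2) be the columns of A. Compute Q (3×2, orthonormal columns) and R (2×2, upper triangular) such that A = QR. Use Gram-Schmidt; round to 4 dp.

Q = [[-0.3714, 0.9060], [0.7428, 0.1585], [-0.5571, -0.3926]], R = [[5.3852, 0.3714], [0.0000, 4.5675]]

q_1 = v_1/‖v_1‖ = (-2, 4, -3)/5.3852 = (-0.3714, 0.7428, -0.5571).
r_{12} = q_1·v_2 = 0.3714.
u_2 = v_2 − 0.3714·q_1 = (4.1379, 0.7241, -1.7931).
‖u_2‖ = 4.5675, so q_2 = (0.9060, 0.1585, -0.3926).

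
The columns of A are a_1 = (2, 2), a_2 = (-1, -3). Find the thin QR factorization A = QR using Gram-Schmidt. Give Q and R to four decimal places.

Q = [[0.7071, 0.7071], [0.7071, -0.7071]], R = [[2.8284, -2.8284], [0.0000, 1.4142]]

a_1 = (2, 2); ‖a_1‖ = 2.8284, so q_1 = (0.7071, 0.7071).
q_1·a_2 = 0.7071·(-1) + 0.7071·(-3) = -2.8284.
u_2 = a_2 + 2.8284·q_1 = (1.0000, -1.0000).
‖u_2‖ = 1.4142, so q_2 = (0.7071, -0.7071).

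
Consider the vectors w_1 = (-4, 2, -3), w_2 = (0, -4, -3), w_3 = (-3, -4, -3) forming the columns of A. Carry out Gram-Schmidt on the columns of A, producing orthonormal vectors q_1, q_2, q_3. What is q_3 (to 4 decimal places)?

w_1 = (-4, 2, -3); ‖w_1‖ = 5.3852, so q_1 = (-0.7428, 0.3714, -0.5571).
q_1·w_2 = (-0.7428)·0 + 0.3714·(-4) + (-0.5571)·(-3) = 0.1857.
u_2 = w_2 − 0.1857·q_1 = (0.1379, -4.0690, -2.8966).
‖u_2‖ = 4.9966, so q_2 = (0.0276, -0.8144, -0.5797).
q_1·w_3 = (-0.7428)·(-3) + 0.3714·(-4) + (-0.5571)·(-3) = 2.4140; q_2·w_3 = 0.0276·(-3) + (-0.8144)·(-4) + (-0.5797)·(-3) = 4.9137.
u_3 = w_3 − 2.4140·q_1 − 4.9137·q_2 = (-1.3425, -0.8950, 1.1934).
‖u_3‖ = 2.0069, so q_3 = (-0.6690, -0.4460, 0.5946).

q_3 = (-0.6690, -0.4460, 0.5946)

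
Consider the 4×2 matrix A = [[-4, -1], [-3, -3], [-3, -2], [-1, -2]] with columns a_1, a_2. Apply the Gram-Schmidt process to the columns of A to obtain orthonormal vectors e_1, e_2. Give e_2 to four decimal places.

e_2 = (0.6025, -0.5164, -0.0861, -0.6025)

a_1 = (-4, -3, -3, -1); ‖a_1‖ = 5.9161, so e_1 = (-0.6761, -0.5071, -0.5071, -0.1690).
e_1·a_2 = (-0.6761)·(-1) + (-0.5071)·(-3) + (-0.5071)·(-2) + (-0.1690)·(-2) = 3.5496.
u_2 = a_2 − 3.5496·e_1 = (1.4000, -1.2000, -0.2000, -1.4000).
‖u_2‖ = 2.3238, so e_2 = (0.6025, -0.5164, -0.0861, -0.6025).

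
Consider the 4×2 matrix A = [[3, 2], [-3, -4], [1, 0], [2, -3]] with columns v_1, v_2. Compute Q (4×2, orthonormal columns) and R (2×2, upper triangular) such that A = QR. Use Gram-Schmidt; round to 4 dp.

Q = [[0.6255, 0.0912], [-0.6255, -0.5106], [0.2085, -0.1094], [0.4170, -0.8479]], R = [[4.7958, 2.5022], [0.0000, 4.7686]]

q_1 = v_1/‖v_1‖ = (3, -3, 1, 2)/4.7958 = (0.6255, -0.6255, 0.2085, 0.4170).
r_{12} = q_1·v_2 = 2.5022.
u_2 = v_2 − 2.5022·q_1 = (0.4348, -2.4348, -0.5217, -4.0435).
‖u_2‖ = 4.7686, so q_2 = (0.0912, -0.5106, -0.1094, -0.8479).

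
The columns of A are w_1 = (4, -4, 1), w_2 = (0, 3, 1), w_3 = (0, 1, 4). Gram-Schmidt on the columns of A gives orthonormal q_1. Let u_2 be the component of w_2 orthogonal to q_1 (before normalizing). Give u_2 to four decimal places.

u_2 = (1.3333, 1.6667, 1.3333)

w_1 = (4, -4, 1); ‖w_1‖ = 5.7446, so q_1 = (0.6963, -0.6963, 0.1741).
q_1·w_2 = 0.6963·0 + (-0.6963)·3 + 0.1741·1 = -1.9149.
u_2 = w_2 + 1.9149·q_1 = (1.3333, 1.6667, 1.3333).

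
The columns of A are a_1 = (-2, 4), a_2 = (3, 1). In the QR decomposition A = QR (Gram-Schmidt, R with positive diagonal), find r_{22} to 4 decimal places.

a_1 = (-2, 4); ‖a_1‖ = 4.4721, so e_1 = (-0.4472, 0.8944).
e_1·a_2 = (-0.4472)·3 + 0.8944·1 = -0.4472.
u_2 = a_2 + 0.4472·e_1 = (2.8000, 1.4000).
r_{22} = ‖u_2‖ = 3.1305.

r_{22} = 3.1305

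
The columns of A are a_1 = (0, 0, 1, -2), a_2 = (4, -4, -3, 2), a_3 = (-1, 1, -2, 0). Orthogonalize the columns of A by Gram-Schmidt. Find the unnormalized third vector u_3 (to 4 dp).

a_1 = (0, 0, 1, -2); ‖a_1‖ = 2.2361, so q_1 = (0.0000, 0.0000, 0.4472, -0.8944).
q_1·a_2 = 0.0000·4 + 0.0000·(-4) + 0.4472·(-3) + (-0.8944)·2 = -3.1305.
u_2 = a_2 + 3.1305·q_1 = (4.0000, -4.0000, -1.6000, -0.8000).
‖u_2‖ = 5.9330, so q_2 = (0.6742, -0.6742, -0.2697, -0.1348).
q_1·a_3 = 0.0000·(-1) + 0.0000·1 + 0.4472·(-2) + (-0.8944)·0 = -0.8944; q_2·a_3 = 0.6742·(-1) + (-0.6742)·1 + (-0.2697)·(-2) + (-0.1348)·0 = -0.8090.
u_3 = a_3 + 0.8944·q_1 + 0.8090·q_2 = (-0.4545, 0.4545, -1.8182, -0.9091).

u_3 = (-0.4545, 0.4545, -1.8182, -0.9091)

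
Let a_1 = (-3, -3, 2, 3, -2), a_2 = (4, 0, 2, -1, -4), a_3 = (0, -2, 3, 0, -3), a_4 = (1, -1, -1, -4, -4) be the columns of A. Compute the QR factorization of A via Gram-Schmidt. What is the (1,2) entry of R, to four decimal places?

r_{12} = -0.5071

e_1 = a_1/‖a_1‖ = (-3, -3, 2, 3, -2)/5.9161 = (-0.5071, -0.5071, 0.3381, 0.5071, -0.3381).
r_{12} = e_1·a_2 = -0.5071.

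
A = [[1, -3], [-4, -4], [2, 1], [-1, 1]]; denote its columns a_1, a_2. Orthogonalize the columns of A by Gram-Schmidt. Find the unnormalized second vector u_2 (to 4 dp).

q_1 = a_1/‖a_1‖ = (1, -4, 2, -1)/4.6904 = (0.2132, -0.8528, 0.4264, -0.2132).
r_{12} = q_1·a_2 = 2.9848.
u_2 = a_2 − 2.9848·q_1 = (-3.6364, -1.4545, -0.2727, 1.6364).

u_2 = (-3.6364, -1.4545, -0.2727, 1.6364)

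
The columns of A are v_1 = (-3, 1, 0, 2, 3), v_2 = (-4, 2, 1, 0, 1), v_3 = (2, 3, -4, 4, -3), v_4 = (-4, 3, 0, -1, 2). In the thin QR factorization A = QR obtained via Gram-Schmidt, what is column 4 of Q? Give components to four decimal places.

q_1 = v_1/‖v_1‖ = (-3, 1, 0, 2, 3)/4.7958 = (-0.6255, 0.2085, 0.0000, 0.4170, 0.6255).
r_{12} = q_1·v_2 = 3.5447.
u_2 = v_2 − 3.5447·q_1 = (-1.7826, 1.2609, 1.0000, -1.4783, -1.2174).
‖u_2‖ = 3.0716, so q_2 = (-0.5804, 0.4105, 0.3256, -0.4813, -0.3963).
r_{13} = q_1·v_3 = -0.8341; r_{23} = q_2·v_3 = -1.9675.
u_3 = v_3 + 0.8341·q_1 + 1.9675·q_2 = (0.3364, 3.9816, -3.3594, 3.4009, -3.2581).
‖u_3‖ = 7.0309, so q_3 = (0.0478, 0.5663, -0.4778, 0.4837, -0.4634).
r_{14} = q_1·v_4 = 3.9618; r_{24} = q_2·v_4 = 3.2415; r_{34} = q_3·v_4 = 0.0970.
u_4 = v_4 − 3.9618·q_1 − 3.2415·q_2 − 0.0970·q_3 = (0.3548, 0.7884, -1.0089, -1.1391, 0.8514).
‖u_4‖ = 1.9462, so q_4 = (0.1823, 0.4051, -0.5184, -0.5853, 0.4375).

q_4 = (0.1823, 0.4051, -0.5184, -0.5853, 0.4375)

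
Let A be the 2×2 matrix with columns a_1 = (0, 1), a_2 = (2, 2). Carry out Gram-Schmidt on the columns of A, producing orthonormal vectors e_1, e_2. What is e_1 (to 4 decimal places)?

e_1 = (0.0000, 1.0000)

a_1 = (0, 1); ‖a_1‖ = 1.0000, so e_1 = (0.0000, 1.0000).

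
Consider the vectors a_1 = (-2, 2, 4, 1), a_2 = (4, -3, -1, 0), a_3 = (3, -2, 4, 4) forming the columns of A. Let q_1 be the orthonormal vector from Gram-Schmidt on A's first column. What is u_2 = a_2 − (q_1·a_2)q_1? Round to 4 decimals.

a_1 = (-2, 2, 4, 1); ‖a_1‖ = 5.0000, so q_1 = (-0.4000, 0.4000, 0.8000, 0.2000).
q_1·a_2 = (-0.4000)·4 + 0.4000·(-3) + 0.8000·(-1) + 0.2000·0 = -3.6000.
u_2 = a_2 + 3.6000·q_1 = (2.5600, -1.5600, 1.8800, 0.7200).

u_2 = (2.5600, -1.5600, 1.8800, 0.7200)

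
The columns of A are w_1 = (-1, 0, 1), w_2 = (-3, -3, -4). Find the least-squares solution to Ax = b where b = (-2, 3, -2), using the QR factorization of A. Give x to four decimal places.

w_1 = (-1, 0, 1); ‖w_1‖ = 1.4142, so e_1 = (-0.7071, 0.0000, 0.7071).
e_1·w_2 = (-0.7071)·(-3) + 0.0000·(-3) + 0.7071·(-4) = -0.7071.
u_2 = w_2 + 0.7071·e_1 = (-3.5000, -3.0000, -3.5000).
‖u_2‖ = 5.7879, so e_2 = (-0.6047, -0.5183, -0.6047).
Qᵀb = (0.0000, 0.8639).
Back-substitute: x_2 = 0.8639/5.7879 = 0.1493.
x_1 = (0.0000 + 0.7071·0.1493)/1.4142 = 0.0746.

x = (0.0746, 0.1493)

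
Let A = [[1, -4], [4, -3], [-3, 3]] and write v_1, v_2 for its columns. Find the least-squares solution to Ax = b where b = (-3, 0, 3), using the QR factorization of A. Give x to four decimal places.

x = (0.4517, 0.9498)

v_1 = (1, 4, -3); ‖v_1‖ = 5.0990, so q_1 = (0.1961, 0.7845, -0.5883).
q_1·v_2 = 0.1961·(-4) + 0.7845·(-3) + (-0.5883)·3 = -4.9029.
u_2 = v_2 + 4.9029·q_1 = (-3.0385, 0.8462, 0.1154).
‖u_2‖ = 3.1562, so q_2 = (-0.9627, 0.2681, 0.0366).
Qᵀb = (-2.3534, 2.9978).
Back-substitute: x_2 = 2.9978/3.1562 = 0.9498.
x_1 = (-2.3534 + 4.9029·0.9498)/5.0990 = 0.4517.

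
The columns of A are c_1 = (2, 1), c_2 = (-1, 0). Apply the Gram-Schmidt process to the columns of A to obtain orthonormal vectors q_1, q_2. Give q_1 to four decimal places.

q_1 = (0.8944, 0.4472)

q_1 = c_1/‖c_1‖ = (2, 1)/2.2361 = (0.8944, 0.4472).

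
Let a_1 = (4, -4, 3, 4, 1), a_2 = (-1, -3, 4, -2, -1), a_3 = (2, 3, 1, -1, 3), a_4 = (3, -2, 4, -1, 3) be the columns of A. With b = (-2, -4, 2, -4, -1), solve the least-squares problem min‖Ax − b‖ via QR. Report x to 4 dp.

x = (-0.9501, 0.0306, -1.5273, 1.5714)

a_1 = (4, -4, 3, 4, 1); ‖a_1‖ = 7.6158, so e_1 = (0.5252, -0.5252, 0.3939, 0.5252, 0.1313).
e_1·a_2 = 0.5252·(-1) + (-0.5252)·(-3) + 0.3939·4 + 0.5252·(-2) + 0.1313·(-1) = 1.4444.
u_2 = a_2 − 1.4444·e_1 = (-1.7586, -2.2414, 3.4310, -2.7586, -1.1897).
‖u_2‖ = 5.3772, so e_2 = (-0.3271, -0.4168, 0.6381, -0.5130, -0.2212).
e_1·a_3 = 0.5252·2 + (-0.5252)·3 + 0.3939·1 + 0.5252·(-1) + 0.1313·3 = -0.2626; e_2·a_3 = (-0.3271)·2 + (-0.4168)·3 + 0.6381·1 + (-0.5130)·(-1) + (-0.2212)·3 = -1.4172.
u_3 = a_3 + 0.2626·e_1 + 1.4172·e_2 = (1.6744, 2.2713, 2.0078, -1.5891, 2.7209).
‖u_3‖ = 4.6821, so e_3 = (0.3576, 0.4851, 0.4288, -0.3394, 0.5811).
e_1·a_4 = 0.5252·3 + (-0.5252)·(-2) + 0.3939·4 + 0.5252·(-1) + 0.1313·3 = 4.0705; e_2·a_4 = (-0.3271)·3 + (-0.4168)·(-2) + 0.6381·4 + (-0.5130)·(-1) + (-0.2212)·3 = 2.2541; e_3·a_4 = 0.3576·3 + 0.4851·(-2) + 0.4288·4 + (-0.3394)·(-1) + 0.5811·3 = 3.9007.
u_4 = a_4 − 4.0705·e_1 − 2.2541·e_2 − 3.9007·e_3 = (0.2043, -0.8147, -0.7144, -0.6576, 0.6974).
‖u_4‖ = 1.4611, so e_4 = (0.1399, -0.5576, -0.4890, -0.4501, 0.4773).
Qᵀb = (-0.3939, 5.8709, -1.0215, 2.2958).
Back-substitute: x_4 = 2.2958/1.4611 = 1.5714.
x_3 = (-1.0215 − 3.9007·1.5714)/4.6821 = -1.5273.
x_2 = (5.8709 + 1.4172·(-1.5273) − 2.2541·1.5714)/5.3772 = 0.0306.
x_1 = (-0.3939 − 1.4444·0.0306 + 0.2626·(-1.5273) − 4.0705·1.5714)/7.6158 = -0.9501.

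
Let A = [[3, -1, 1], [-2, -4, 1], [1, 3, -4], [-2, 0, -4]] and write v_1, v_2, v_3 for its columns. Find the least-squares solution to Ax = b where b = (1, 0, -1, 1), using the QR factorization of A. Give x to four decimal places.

x = (0.1781, -0.3069, -0.1502)

v_1 = (3, -2, 1, -2); ‖v_1‖ = 4.2426, so q_1 = (0.7071, -0.4714, 0.2357, -0.4714).
q_1·v_2 = 0.7071·(-1) + (-0.4714)·(-4) + 0.2357·3 + (-0.4714)·0 = 1.8856.
u_2 = v_2 − 1.8856·q_1 = (-2.3333, -3.1111, 2.5556, 0.8889).
‖u_2‖ = 4.7376, so q_2 = (-0.4925, -0.6567, 0.5394, 0.1876).
q_1·v_3 = 0.7071·1 + (-0.4714)·1 + 0.2357·(-4) + (-0.4714)·(-4) = 1.1785; q_2·v_3 = (-0.4925)·1 + (-0.6567)·1 + 0.5394·(-4) + 0.1876·(-4) = -4.0574.
u_3 = v_3 − 1.1785·q_1 + 4.0574·q_2 = (-1.8317, -1.1089, -2.0891, -2.6832).
‖u_3‖ = 4.0185, so q_3 = (-0.4558, -0.2759, -0.5199, -0.6677).
Qᵀb = (0.0000, -0.8443, -0.6036).
Back-substitute: x_3 = -0.6036/4.0185 = -0.1502.
x_2 = (-0.8443 + 4.0574·(-0.1502))/4.7376 = -0.3069.
x_1 = (0.0000 − 1.8856·(-0.3069) − 1.1785·(-0.1502))/4.2426 = 0.1781.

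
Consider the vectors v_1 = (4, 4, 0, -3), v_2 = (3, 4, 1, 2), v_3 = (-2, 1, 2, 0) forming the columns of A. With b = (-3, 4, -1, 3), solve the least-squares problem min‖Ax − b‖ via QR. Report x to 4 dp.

v_1 = (4, 4, 0, -3); ‖v_1‖ = 6.4031, so e_1 = (0.6247, 0.6247, 0.0000, -0.4685).
e_1·v_2 = 0.6247·3 + 0.6247·4 + 0.0000·1 + (-0.4685)·2 = 3.4358.
u_2 = v_2 − 3.4358·e_1 = (0.8537, 1.8537, 1.0000, 3.6098).
‖u_2‖ = 4.2656, so e_2 = (0.2001, 0.4346, 0.2344, 0.8463).
e_1·v_3 = 0.6247·(-2) + 0.6247·1 + 0.0000·2 + (-0.4685)·0 = -0.6247; e_2·v_3 = 0.2001·(-2) + 0.4346·1 + 0.2344·2 + 0.8463·0 = 0.5032.
u_3 = v_3 + 0.6247·e_1 − 0.5032·e_2 = (-1.7105, 1.1716, 1.8820, -0.7185).
‖u_3‖ = 2.8908, so e_3 = (-0.5917, 0.4053, 0.6510, -0.2485).
Qᵀb = (-0.7809, 3.4422, 1.9995).
Back-substitute: x_3 = 1.9995/2.8908 = 0.6917.
x_2 = (3.4422 − 0.5032·0.6917)/4.2656 = 0.7254.
x_1 = (-0.7809 − 3.4358·0.7254 + 0.6247·0.6917)/6.4031 = -0.4437.

x = (-0.4437, 0.7254, 0.6917)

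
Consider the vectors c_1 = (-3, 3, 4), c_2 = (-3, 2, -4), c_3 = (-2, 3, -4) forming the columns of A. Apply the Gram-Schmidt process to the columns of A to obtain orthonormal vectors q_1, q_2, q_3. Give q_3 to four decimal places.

q_3 = (0.6373, 0.7647, -0.0956)

c_1 = (-3, 3, 4); ‖c_1‖ = 5.8310, so q_1 = (-0.5145, 0.5145, 0.6860).
q_1·c_2 = (-0.5145)·(-3) + 0.5145·2 + 0.6860·(-4) = -0.1715.
u_2 = c_2 + 0.1715·q_1 = (-3.0882, 2.0882, -3.8824).
‖u_2‖ = 5.3824, so q_2 = (-0.5738, 0.3880, -0.7213).
q_1·c_3 = (-0.5145)·(-2) + 0.5145·3 + 0.6860·(-4) = -0.1715; q_2·c_3 = (-0.5738)·(-2) + 0.3880·3 + (-0.7213)·(-4) = 5.1966.
u_3 = c_3 + 0.1715·q_1 − 5.1966·q_2 = (0.8934, 1.0721, -0.1340).
‖u_3‖ = 1.4020, so q_3 = (0.6373, 0.7647, -0.0956).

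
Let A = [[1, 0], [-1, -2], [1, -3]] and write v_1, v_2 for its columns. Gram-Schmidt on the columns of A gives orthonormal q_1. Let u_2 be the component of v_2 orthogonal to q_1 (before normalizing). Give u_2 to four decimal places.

u_2 = (0.3333, -2.3333, -2.6667)

v_1 = (1, -1, 1); ‖v_1‖ = 1.7321, so q_1 = (0.5774, -0.5774, 0.5774).
q_1·v_2 = 0.5774·0 + (-0.5774)·(-2) + 0.5774·(-3) = -0.5774.
u_2 = v_2 + 0.5774·q_1 = (0.3333, -2.3333, -2.6667).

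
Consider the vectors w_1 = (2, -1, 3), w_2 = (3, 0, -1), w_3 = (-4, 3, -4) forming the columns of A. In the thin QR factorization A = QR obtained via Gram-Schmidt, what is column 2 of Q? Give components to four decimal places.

e_1 = w_1/‖w_1‖ = (2, -1, 3)/3.7417 = (0.5345, -0.2673, 0.8018).
r_{12} = e_1·w_2 = 0.8018.
u_2 = w_2 − 0.8018·e_1 = (2.5714, 0.2143, -1.6429).
‖u_2‖ = 3.0589, so e_2 = (0.8406, 0.0701, -0.5371).

e_2 = (0.8406, 0.0701, -0.5371)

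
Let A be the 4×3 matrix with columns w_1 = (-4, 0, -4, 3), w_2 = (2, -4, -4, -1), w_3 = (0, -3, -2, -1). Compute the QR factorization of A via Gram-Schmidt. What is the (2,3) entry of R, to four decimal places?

w_1 = (-4, 0, -4, 3); ‖w_1‖ = 6.4031, so q_1 = (-0.6247, 0.0000, -0.6247, 0.4685).
q_1·w_2 = (-0.6247)·2 + 0.0000·(-4) + (-0.6247)·(-4) + 0.4685·(-1) = 0.7809.
u_2 = w_2 − 0.7809·q_1 = (2.4878, -4.0000, -3.5122, -1.3659).
‖u_2‖ = 6.0324, so q_2 = (0.4124, -0.6631, -0.5822, -0.2264).
r_{23} = q_2·w_3 = 3.3801.

r_{23} = 3.3801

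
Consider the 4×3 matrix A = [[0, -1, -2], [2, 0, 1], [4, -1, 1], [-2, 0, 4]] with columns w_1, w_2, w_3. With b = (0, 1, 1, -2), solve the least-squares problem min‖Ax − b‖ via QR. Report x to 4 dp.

e_1 = w_1/‖w_1‖ = (0, 2, 4, -2)/4.8990 = (0.0000, 0.4082, 0.8165, -0.4082).
r_{12} = e_1·w_2 = -0.8165.
u_2 = w_2 + 0.8165·e_1 = (-1.0000, 0.3333, -0.3333, -0.3333).
‖u_2‖ = 1.1547, so e_2 = (-0.8660, 0.2887, -0.2887, -0.2887).
r_{13} = e_1·w_3 = -0.4082; r_{23} = e_2·w_3 = 0.5774.
u_3 = w_3 + 0.4082·e_1 − 0.5774·e_2 = (-1.5000, 1.0000, 1.5000, 4.0000).
‖u_3‖ = 4.6368, so e_3 = (-0.3235, 0.2157, 0.3235, 0.8627).
Qᵀb = (2.0412, 0.5774, -1.1862).
Back-substitute: x_3 = -1.1862/4.6368 = -0.2558.
x_2 = (0.5774 − 0.5774·(-0.2558))/1.1547 = 0.6279.
x_1 = (2.0412 + 0.8165·0.6279 + 0.4082·(-0.2558))/4.8990 = 0.5000.

x = (0.5000, 0.6279, -0.2558)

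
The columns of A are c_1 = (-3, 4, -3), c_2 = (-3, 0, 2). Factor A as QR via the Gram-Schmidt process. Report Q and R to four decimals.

c_1 = (-3, 4, -3); ‖c_1‖ = 5.8310, so q_1 = (-0.5145, 0.6860, -0.5145).
q_1·c_2 = (-0.5145)·(-3) + 0.6860·0 + (-0.5145)·2 = 0.5145.
u_2 = c_2 − 0.5145·q_1 = (-2.7353, -0.3529, 2.2647).
‖u_2‖ = 3.5687, so q_2 = (-0.7665, -0.0989, 0.6346).

Q = [[-0.5145, -0.7665], [0.6860, -0.0989], [-0.5145, 0.6346]], R = [[5.8310, 0.5145], [0.0000, 3.5687]]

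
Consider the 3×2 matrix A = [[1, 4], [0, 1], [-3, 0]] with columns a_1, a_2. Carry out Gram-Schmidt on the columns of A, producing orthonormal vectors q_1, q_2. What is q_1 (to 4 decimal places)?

q_1 = (0.3162, 0.0000, -0.9487)

a_1 = (1, 0, -3); ‖a_1‖ = 3.1623, so q_1 = (0.3162, 0.0000, -0.9487).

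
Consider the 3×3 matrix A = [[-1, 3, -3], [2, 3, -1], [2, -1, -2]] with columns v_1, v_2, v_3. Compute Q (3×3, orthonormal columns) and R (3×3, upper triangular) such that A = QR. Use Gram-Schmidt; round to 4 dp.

Q = [[-0.3333, 0.7158, -0.6136], [0.6667, 0.6391, 0.3835], [0.6667, -0.2812, -0.6903]], R = [[3.0000, 0.3333, -1.0000], [0.0000, 4.3461, -2.2242], [0.0000, 0.0000, 2.8378]]

v_1 = (-1, 2, 2); ‖v_1‖ = 3.0000, so q_1 = (-0.3333, 0.6667, 0.6667).
q_1·v_2 = (-0.3333)·3 + 0.6667·3 + 0.6667·(-1) = 0.3333.
u_2 = v_2 − 0.3333·q_1 = (3.1111, 2.7778, -1.2222).
‖u_2‖ = 4.3461, so q_2 = (0.7158, 0.6391, -0.2812).
q_1·v_3 = (-0.3333)·(-3) + 0.6667·(-1) + 0.6667·(-2) = -1.0000; q_2·v_3 = 0.7158·(-3) + 0.6391·(-1) + (-0.2812)·(-2) = -2.2242.
u_3 = v_3 + 1.0000·q_1 + 2.2242·q_2 = (-1.7412, 1.0882, -1.9588).
‖u_3‖ = 2.8378, so q_3 = (-0.6136, 0.3835, -0.6903).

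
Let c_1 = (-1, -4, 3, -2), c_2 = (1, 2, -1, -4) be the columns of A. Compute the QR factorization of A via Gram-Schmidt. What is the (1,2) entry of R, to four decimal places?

r_{12} = -0.7303

e_1 = c_1/‖c_1‖ = (-1, -4, 3, -2)/5.4772 = (-0.1826, -0.7303, 0.5477, -0.3651).
r_{12} = e_1·c_2 = -0.7303.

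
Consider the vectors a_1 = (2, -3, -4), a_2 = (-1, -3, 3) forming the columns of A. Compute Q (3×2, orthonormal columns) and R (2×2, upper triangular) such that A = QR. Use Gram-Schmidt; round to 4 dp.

a_1 = (2, -3, -4); ‖a_1‖ = 5.3852, so e_1 = (0.3714, -0.5571, -0.7428).
e_1·a_2 = 0.3714·(-1) + (-0.5571)·(-3) + (-0.7428)·3 = -0.9285.
u_2 = a_2 + 0.9285·e_1 = (-0.6552, -3.5172, 2.3103).
‖u_2‖ = 4.2589, so e_2 = (-0.1538, -0.8259, 0.5425).

Q = [[0.3714, -0.1538], [-0.5571, -0.8259], [-0.7428, 0.5425]], R = [[5.3852, -0.9285], [0.0000, 4.2589]]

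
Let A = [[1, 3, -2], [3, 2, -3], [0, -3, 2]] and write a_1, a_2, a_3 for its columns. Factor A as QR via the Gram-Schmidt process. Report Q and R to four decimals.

Q = [[0.3162, 0.5633, 0.7634], [0.9487, -0.1878, -0.2545], [0.0000, -0.8047, 0.5937]], R = [[3.1623, 2.8460, -3.4785], [0.0000, 3.7283, -2.1726], [0.0000, 0.0000, 0.4241]]

a_1 = (1, 3, 0); ‖a_1‖ = 3.1623, so q_1 = (0.3162, 0.9487, 0.0000).
q_1·a_2 = 0.3162·3 + 0.9487·2 + 0.0000·(-3) = 2.8460.
u_2 = a_2 − 2.8460·q_1 = (2.1000, -0.7000, -3.0000).
‖u_2‖ = 3.7283, so q_2 = (0.5633, -0.1878, -0.8047).
q_1·a_3 = 0.3162·(-2) + 0.9487·(-3) + 0.0000·2 = -3.4785; q_2·a_3 = 0.5633·(-2) + (-0.1878)·(-3) + (-0.8047)·2 = -2.1726.
u_3 = a_3 + 3.4785·q_1 + 2.1726·q_2 = (0.3237, -0.1079, 0.2518).
‖u_3‖ = 0.4241, so q_3 = (0.7634, -0.2545, 0.5937).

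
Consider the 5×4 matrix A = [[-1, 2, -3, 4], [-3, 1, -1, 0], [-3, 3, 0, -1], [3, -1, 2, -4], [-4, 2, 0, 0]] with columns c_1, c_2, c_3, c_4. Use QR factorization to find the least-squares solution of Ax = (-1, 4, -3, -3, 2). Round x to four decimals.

x = (-1.7476, -2.7938, -1.6160, -0.5726)

c_1 = (-1, -3, -3, 3, -4); ‖c_1‖ = 6.6332, so q_1 = (-0.1508, -0.4523, -0.4523, 0.4523, -0.6030).
q_1·c_2 = (-0.1508)·2 + (-0.4523)·1 + (-0.4523)·3 + 0.4523·(-1) + (-0.6030)·2 = -3.7689.
u_2 = c_2 + 3.7689·q_1 = (1.4318, -0.7045, 1.2955, 0.7045, -0.2727).
‖u_2‖ = 2.1899, so q_2 = (0.6538, -0.3217, 0.5916, 0.3217, -0.1245).
q_1·c_3 = (-0.1508)·(-3) + (-0.4523)·(-1) + (-0.4523)·0 + 0.4523·2 + (-0.6030)·0 = 1.8091; q_2·c_3 = 0.6538·(-3) + (-0.3217)·(-1) + 0.5916·0 + 0.3217·2 + (-0.1245)·0 = -0.9963.
u_3 = c_3 − 1.8091·q_1 + 0.9963·q_2 = (-2.0758, -0.5024, 1.4076, 1.5024, 0.9668).
‖u_3‖ = 3.1200, so q_3 = (-0.6653, -0.1610, 0.4511, 0.4815, 0.3099).
q_1·c_4 = (-0.1508)·4 + (-0.4523)·0 + (-0.4523)·(-1) + 0.4523·(-4) + (-0.6030)·0 = -1.9598; q_2·c_4 = 0.6538·4 + (-0.3217)·0 + 0.5916·(-1) + 0.3217·(-4) + (-0.1245)·0 = 0.7369; q_3·c_4 = (-0.6653)·4 + (-0.1610)·0 + 0.4511·(-1) + 0.4815·(-4) + 0.3099·0 = -5.0385.
u_4 = c_4 + 1.9598·q_1 − 0.7369·q_2 + 5.0385·q_3 = (-0.1295, -1.4606, -0.0492, -0.9245, 0.4713).
‖u_4‖ = 1.7970, so q_4 = (-0.0721, -0.8128, -0.0274, -0.5145, 0.2623).
Qᵀb = (-2.8644, -4.9298, -2.1570, -1.0290).
Back-substitute: x_4 = -1.0290/1.7970 = -0.5726.
x_3 = (-2.1570 + 5.0385·(-0.5726))/3.1200 = -1.6160.
x_2 = (-4.9298 + 0.9963·(-1.6160) − 0.7369·(-0.5726))/2.1899 = -2.7938.
x_1 = (-2.8644 + 3.7689·(-2.7938) − 1.8091·(-1.6160) + 1.9598·(-0.5726))/6.6332 = -1.7476.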